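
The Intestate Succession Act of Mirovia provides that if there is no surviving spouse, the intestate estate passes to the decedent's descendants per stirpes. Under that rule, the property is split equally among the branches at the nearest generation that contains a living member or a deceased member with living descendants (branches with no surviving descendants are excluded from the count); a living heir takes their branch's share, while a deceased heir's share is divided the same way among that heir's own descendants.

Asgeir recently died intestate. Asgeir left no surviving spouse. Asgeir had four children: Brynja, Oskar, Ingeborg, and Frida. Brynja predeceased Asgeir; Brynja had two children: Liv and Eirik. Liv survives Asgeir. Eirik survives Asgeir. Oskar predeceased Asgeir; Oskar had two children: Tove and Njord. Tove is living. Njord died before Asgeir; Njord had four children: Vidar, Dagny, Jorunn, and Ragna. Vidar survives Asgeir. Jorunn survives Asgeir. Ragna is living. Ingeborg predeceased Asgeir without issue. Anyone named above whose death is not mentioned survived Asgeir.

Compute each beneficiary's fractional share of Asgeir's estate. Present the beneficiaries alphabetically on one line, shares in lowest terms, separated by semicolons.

There is no surviving spouse, so the entire estate passes to Asgeir's descendants per stirpes.
Ingeborg left no surviving issue, so that branch lapses and is disregarded.
The estate is divided into 3 equal shares of 1/3 among Brynja, Oskar, Frida.
Brynja predeceased; the 1/3 allotted to Brynja's branch passes to Brynja's issue by representation.
The 1/3 is divided into 2 equal shares of 1/6 among Liv, Eirik.
Liv is living and takes 1/6.
Eirik is living and takes 1/6.
Oskar predeceased; the 1/3 allotted to Oskar's branch passes to Oskar's issue by representation.
The 1/3 is divided into 2 equal shares of 1/6 among Tove, Njord.
Tove is living and takes 1/6.
Njord predeceased; the 1/6 allotted to Njord's branch passes to Njord's issue by representation.
The 1/6 is divided into 4 equal shares of 1/24 among Vidar, Dagny, Jorunn, Ragna.
Vidar is living and takes 1/24.
Dagny is living and takes 1/24.
Jorunn is living and takes 1/24.
Ragna is living and takes 1/24.
Frida is living and takes 1/3.

Dagny 1/24; Eirik 1/6; Frida 1/3; Jorunn 1/24; Liv 1/6; Ragna 1/24; Tove 1/6; Vidar 1/24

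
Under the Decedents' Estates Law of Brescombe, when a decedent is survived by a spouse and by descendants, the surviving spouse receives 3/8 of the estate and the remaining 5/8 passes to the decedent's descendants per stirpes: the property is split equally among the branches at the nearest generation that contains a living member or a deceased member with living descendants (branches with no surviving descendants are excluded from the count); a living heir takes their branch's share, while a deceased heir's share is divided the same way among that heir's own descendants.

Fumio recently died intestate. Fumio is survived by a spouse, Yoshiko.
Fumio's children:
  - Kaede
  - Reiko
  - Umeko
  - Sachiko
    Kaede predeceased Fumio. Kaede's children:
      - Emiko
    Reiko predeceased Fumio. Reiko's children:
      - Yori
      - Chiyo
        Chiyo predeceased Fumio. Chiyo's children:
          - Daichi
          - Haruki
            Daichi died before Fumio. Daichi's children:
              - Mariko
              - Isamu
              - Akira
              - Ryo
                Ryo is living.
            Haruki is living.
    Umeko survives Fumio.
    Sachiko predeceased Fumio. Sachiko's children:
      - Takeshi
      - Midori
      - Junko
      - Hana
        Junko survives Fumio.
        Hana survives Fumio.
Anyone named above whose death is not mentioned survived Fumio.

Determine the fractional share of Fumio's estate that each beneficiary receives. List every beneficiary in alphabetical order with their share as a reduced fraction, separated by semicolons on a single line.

Akira 5/512; Emiko 5/32; Hana 5/128; Haruki 5/128; Isamu 5/512; Junko 5/128; Mariko 5/512; Midori 5/128; Ryo 5/512; Takeshi 5/128; Umeko 5/32; Yori 5/64; Yoshiko 3/8

Yoshiko, as surviving spouse, takes 3/8.
The remaining 5/8 passes to Fumio's descendants per stirpes.
The 5/8 is divided into 4 equal shares of 5/32 among Kaede, Reiko, Umeko, Sachiko.
Kaede predeceased; the 5/32 allotted to Kaede's branch passes to Kaede's issue by representation.
Emiko is the sole taker at this level and receives the full 5/32.
Reiko predeceased; the 5/32 allotted to Reiko's branch passes to Reiko's issue by representation.
The 5/32 is divided into 2 equal shares of 5/64 among Yori, Chiyo.
Yori is living and takes 5/64.
Chiyo predeceased; the 5/64 allotted to Chiyo's branch passes to Chiyo's issue by representation.
The 5/64 is divided into 2 equal shares of 5/128 among Daichi, Haruki.
Daichi predeceased; the 5/128 allotted to Daichi's branch passes to Daichi's issue by representation.
The 5/128 is divided into 4 equal shares of 5/512 among Mariko, Isamu, Akira, Ryo.
Mariko is living and takes 5/512.
Isamu is living and takes 5/512.
Akira is living and takes 5/512.
Ryo is living and takes 5/512.
Haruki is living and takes 5/128.
Umeko is living and takes 5/32.
Sachiko predeceased; the 5/32 allotted to Sachiko's branch passes to Sachiko's issue by representation.
The 5/32 is divided into 4 equal shares of 5/128 among Takeshi, Midori, Junko, Hana.
Takeshi is living and takes 5/128.
Midori is living and takes 5/128.
Junko is living and takes 5/128.
Hana is living and takes 5/128.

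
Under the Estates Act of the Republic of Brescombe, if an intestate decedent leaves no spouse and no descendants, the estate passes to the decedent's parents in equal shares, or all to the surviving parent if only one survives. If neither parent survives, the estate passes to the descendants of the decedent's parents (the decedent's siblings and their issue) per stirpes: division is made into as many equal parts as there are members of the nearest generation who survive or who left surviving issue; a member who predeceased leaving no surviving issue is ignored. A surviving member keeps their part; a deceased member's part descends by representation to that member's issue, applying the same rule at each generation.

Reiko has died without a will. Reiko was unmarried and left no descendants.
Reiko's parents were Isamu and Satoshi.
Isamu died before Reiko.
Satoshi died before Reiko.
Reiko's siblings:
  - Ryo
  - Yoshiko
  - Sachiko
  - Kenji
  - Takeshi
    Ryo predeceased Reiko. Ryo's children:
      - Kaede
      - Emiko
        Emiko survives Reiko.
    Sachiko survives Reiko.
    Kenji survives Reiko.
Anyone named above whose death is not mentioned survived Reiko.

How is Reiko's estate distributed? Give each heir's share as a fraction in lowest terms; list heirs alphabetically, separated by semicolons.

Neither parent survives and there are no descendants, so the estate passes to Reiko's siblings and their issue per stirpes.
The estate is divided into 5 equal shares of 1/5 among Ryo, Yoshiko, Sachiko, Kenji, Takeshi.
Ryo predeceased; the 1/5 allotted to Ryo's branch passes to Ryo's issue by representation.
The 1/5 is divided into 2 equal shares of 1/10 among Kaede, Emiko.
Kaede is living and takes 1/10.
Emiko is living and takes 1/10.
Yoshiko is living and takes 1/5.
Sachiko is living and takes 1/5.
Kenji is living and takes 1/5.
Takeshi is living and takes 1/5.

Emiko 1/10; Kaede 1/10; Kenji 1/5; Sachiko 1/5; Takeshi 1/5; Yoshiko 1/5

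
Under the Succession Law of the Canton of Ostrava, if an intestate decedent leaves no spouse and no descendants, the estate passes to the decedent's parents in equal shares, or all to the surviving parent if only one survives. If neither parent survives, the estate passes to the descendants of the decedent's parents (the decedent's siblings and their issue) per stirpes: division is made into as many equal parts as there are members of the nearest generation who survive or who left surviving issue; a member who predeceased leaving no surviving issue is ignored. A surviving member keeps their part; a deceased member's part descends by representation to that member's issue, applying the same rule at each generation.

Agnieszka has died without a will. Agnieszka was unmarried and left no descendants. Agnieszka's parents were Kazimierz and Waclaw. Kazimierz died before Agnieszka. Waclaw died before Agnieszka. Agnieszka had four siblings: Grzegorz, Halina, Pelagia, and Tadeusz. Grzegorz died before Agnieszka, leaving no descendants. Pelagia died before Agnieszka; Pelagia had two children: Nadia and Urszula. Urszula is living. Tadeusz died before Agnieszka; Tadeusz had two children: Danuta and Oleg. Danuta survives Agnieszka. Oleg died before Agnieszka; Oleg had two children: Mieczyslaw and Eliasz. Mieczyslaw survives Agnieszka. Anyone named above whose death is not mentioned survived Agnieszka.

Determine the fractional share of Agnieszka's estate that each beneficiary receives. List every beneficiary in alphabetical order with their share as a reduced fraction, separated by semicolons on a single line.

Danuta 1/6; Eliasz 1/12; Halina 1/3; Mieczyslaw 1/12; Nadia 1/6; Urszula 1/6

Neither parent survives and there are no descendants, so the estate passes to Agnieszka's siblings and their issue per stirpes.
Grzegorz left no surviving issue, so that branch lapses and is disregarded.
The estate is divided into 3 equal shares of 1/3 among Halina, Pelagia, Tadeusz.
Halina is living and takes 1/3.
Pelagia predeceased; the 1/3 allotted to Pelagia's branch passes to Pelagia's issue by representation.
The 1/3 is divided into 2 equal shares of 1/6 among Nadia, Urszula.
Nadia is living and takes 1/6.
Urszula is living and takes 1/6.
Tadeusz predeceased; the 1/3 allotted to Tadeusz's branch passes to Tadeusz's issue by representation.
The 1/3 is divided into 2 equal shares of 1/6 among Danuta, Oleg.
Danuta is living and takes 1/6.
Oleg predeceased; the 1/6 allotted to Oleg's branch passes to Oleg's issue by representation.
The 1/6 is divided into 2 equal shares of 1/12 among Mieczyslaw, Eliasz.
Mieczyslaw is living and takes 1/12.
Eliasz is living and takes 1/12.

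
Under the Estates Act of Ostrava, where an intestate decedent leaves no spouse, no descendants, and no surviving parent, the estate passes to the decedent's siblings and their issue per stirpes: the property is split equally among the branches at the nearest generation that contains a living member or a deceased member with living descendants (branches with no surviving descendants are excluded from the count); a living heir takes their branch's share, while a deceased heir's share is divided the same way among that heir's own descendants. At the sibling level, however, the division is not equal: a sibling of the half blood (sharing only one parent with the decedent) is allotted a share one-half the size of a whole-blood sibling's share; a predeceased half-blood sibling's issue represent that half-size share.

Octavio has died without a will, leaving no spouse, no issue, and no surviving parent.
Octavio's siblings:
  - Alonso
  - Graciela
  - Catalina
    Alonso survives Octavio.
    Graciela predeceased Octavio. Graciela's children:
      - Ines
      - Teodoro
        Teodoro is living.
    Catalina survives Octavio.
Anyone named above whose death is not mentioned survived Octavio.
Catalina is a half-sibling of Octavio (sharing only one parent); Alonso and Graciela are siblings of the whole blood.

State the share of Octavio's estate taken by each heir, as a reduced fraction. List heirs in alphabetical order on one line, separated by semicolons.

Alonso 2/5; Catalina 1/5; Ines 1/5; Teodoro 1/5

No spouse, descendants, or parent survives, so the estate passes to Octavio's siblings per stirpes.
Half-blood siblings count for one-half the weight of whole-blood siblings at the initial division.
Dividing 1 in proportion to weights (total weight 5/2): Alonso (weight 1) → 2/5; Graciela (weight 1) → 2/5; Catalina (weight 1/2) → 1/5.
Alonso is living and takes 2/5.
Graciela predeceased; the 2/5 allotted to Graciela's branch passes to Graciela's issue by representation.
The 2/5 is divided into 2 equal shares of 1/5 among Ines, Teodoro.
Ines is living and takes 1/5.
Teodoro is living and takes 1/5.
Catalina is living and takes 1/5.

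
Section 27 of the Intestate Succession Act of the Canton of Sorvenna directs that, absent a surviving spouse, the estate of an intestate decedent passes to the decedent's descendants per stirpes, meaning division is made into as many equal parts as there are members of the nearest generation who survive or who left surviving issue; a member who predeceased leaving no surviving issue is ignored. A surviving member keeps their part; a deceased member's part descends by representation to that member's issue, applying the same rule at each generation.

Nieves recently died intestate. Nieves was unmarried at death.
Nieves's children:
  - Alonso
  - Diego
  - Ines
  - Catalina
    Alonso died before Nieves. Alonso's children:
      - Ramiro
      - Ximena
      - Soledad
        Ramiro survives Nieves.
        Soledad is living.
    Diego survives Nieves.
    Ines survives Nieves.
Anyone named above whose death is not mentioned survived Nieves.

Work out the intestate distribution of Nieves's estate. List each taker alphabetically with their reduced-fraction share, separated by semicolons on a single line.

There is no surviving spouse, so the entire estate passes to Nieves's descendants per stirpes.
The estate is divided into 4 equal shares of 1/4 among Alonso, Diego, Ines, Catalina.
Alonso predeceased; the 1/4 allotted to Alonso's branch passes to Alonso's issue by representation.
The 1/4 is divided into 3 equal shares of 1/12 among Ramiro, Ximena, Soledad.
Ramiro is living and takes 1/12.
Ximena is living and takes 1/12.
Soledad is living and takes 1/12.
Diego is living and takes 1/4.
Ines is living and takes 1/4.
Catalina is living and takes 1/4.

Catalina 1/4; Diego 1/4; Ines 1/4; Ramiro 1/12; Soledad 1/12; Ximena 1/12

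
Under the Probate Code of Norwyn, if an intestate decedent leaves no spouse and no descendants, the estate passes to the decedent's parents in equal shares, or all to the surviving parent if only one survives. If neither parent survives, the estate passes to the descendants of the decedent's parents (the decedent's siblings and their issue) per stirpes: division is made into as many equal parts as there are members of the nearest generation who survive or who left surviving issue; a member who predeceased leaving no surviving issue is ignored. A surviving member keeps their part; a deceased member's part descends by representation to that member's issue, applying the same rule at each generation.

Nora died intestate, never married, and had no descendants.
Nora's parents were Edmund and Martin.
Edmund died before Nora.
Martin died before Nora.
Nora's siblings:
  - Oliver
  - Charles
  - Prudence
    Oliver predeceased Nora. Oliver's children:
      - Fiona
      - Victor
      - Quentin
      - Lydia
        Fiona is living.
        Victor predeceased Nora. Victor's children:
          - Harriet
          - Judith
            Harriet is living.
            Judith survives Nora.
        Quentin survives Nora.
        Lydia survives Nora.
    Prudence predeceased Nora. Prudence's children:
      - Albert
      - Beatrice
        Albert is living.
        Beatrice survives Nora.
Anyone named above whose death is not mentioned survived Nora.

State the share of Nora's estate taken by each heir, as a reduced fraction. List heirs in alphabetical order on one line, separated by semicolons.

Albert 1/6; Beatrice 1/6; Charles 1/3; Fiona 1/12; Harriet 1/24; Judith 1/24; Lydia 1/12; Quentin 1/12

Neither parent survives and there are no descendants, so the estate passes to Nora's siblings and their issue per stirpes.
The estate is divided into 3 equal shares of 1/3 among Oliver, Charles, Prudence.
Oliver predeceased; the 1/3 allotted to Oliver's branch passes to Oliver's issue by representation.
The 1/3 is divided into 4 equal shares of 1/12 among Fiona, Victor, Quentin, Lydia.
Fiona is living and takes 1/12.
Victor predeceased; the 1/12 allotted to Victor's branch passes to Victor's issue by representation.
The 1/12 is divided into 2 equal shares of 1/24 among Harriet, Judith.
Harriet is living and takes 1/24.
Judith is living and takes 1/24.
Quentin is living and takes 1/12.
Lydia is living and takes 1/12.
Charles is living and takes 1/3.
Prudence predeceased; the 1/3 allotted to Prudence's branch passes to Prudence's issue by representation.
The 1/3 is divided into 2 equal shares of 1/6 among Albert, Beatrice.
Albert is living and takes 1/6.
Beatrice is living and takes 1/6.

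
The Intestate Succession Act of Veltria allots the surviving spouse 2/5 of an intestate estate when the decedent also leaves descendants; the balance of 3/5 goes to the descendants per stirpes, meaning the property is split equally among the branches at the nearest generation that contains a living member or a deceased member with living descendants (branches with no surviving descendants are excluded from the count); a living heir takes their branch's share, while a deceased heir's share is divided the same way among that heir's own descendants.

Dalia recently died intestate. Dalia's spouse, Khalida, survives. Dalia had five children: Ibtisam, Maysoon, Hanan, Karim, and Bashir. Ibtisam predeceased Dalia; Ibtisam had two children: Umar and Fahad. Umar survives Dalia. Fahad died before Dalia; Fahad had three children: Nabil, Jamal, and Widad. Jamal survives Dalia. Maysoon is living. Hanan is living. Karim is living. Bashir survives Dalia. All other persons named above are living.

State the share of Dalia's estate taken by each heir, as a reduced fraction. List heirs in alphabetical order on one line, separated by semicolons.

Bashir 3/25; Hanan 3/25; Jamal 1/50; Karim 3/25; Khalida 2/5; Maysoon 3/25; Nabil 1/50; Umar 3/50; Widad 1/50

Khalida, as surviving spouse, takes 2/5.
The remaining 3/5 passes to Dalia's descendants per stirpes.
The 3/5 is divided into 5 equal shares of 3/25 among Ibtisam, Maysoon, Hanan, Karim, Bashir.
Ibtisam predeceased; the 3/25 allotted to Ibtisam's branch passes to Ibtisam's issue by representation.
The 3/25 is divided into 2 equal shares of 3/50 among Umar, Fahad.
Umar is living and takes 3/50.
Fahad predeceased; the 3/50 allotted to Fahad's branch passes to Fahad's issue by representation.
The 3/50 is divided into 3 equal shares of 1/50 among Nabil, Jamal, Widad.
Nabil is living and takes 1/50.
Jamal is living and takes 1/50.
Widad is living and takes 1/50.
Maysoon is living and takes 3/25.
Hanan is living and takes 3/25.
Karim is living and takes 3/25.
Bashir is living and takes 3/25.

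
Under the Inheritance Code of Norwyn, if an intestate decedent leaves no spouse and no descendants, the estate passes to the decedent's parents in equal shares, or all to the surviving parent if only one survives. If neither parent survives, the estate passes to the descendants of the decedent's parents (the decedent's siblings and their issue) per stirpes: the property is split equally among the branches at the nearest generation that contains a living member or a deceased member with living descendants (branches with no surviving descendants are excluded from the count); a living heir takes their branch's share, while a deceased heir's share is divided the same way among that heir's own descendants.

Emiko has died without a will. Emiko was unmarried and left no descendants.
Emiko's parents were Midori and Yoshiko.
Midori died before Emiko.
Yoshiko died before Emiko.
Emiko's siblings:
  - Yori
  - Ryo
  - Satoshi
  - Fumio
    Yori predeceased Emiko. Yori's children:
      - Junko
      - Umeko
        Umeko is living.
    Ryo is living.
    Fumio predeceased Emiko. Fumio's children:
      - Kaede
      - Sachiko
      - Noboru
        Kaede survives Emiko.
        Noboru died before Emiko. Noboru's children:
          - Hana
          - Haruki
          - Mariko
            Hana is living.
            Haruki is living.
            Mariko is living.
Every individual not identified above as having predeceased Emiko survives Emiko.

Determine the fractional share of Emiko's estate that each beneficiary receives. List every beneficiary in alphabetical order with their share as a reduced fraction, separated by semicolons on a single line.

Neither parent survives and there are no descendants, so the estate passes to Emiko's siblings and their issue per stirpes.
The estate is divided into 4 equal shares of 1/4 among Yori, Ryo, Satoshi, Fumio.
Yori predeceased; the 1/4 allotted to Yori's branch passes to Yori's issue by representation.
The 1/4 is divided into 2 equal shares of 1/8 among Junko, Umeko.
Junko is living and takes 1/8.
Umeko is living and takes 1/8.
Ryo is living and takes 1/4.
Satoshi is living and takes 1/4.
Fumio predeceased; the 1/4 allotted to Fumio's branch passes to Fumio's issue by representation.
The 1/4 is divided into 3 equal shares of 1/12 among Kaede, Sachiko, Noboru.
Kaede is living and takes 1/12.
Sachiko is living and takes 1/12.
Noboru predeceased; the 1/12 allotted to Noboru's branch passes to Noboru's issue by representation.
The 1/12 is divided into 3 equal shares of 1/36 among Hana, Haruki, Mariko.
Hana is living and takes 1/36.
Haruki is living and takes 1/36.
Mariko is living and takes 1/36.

Hana 1/36; Haruki 1/36; Junko 1/8; Kaede 1/12; Mariko 1/36; Ryo 1/4; Sachiko 1/12; Satoshi 1/4; Umeko 1/8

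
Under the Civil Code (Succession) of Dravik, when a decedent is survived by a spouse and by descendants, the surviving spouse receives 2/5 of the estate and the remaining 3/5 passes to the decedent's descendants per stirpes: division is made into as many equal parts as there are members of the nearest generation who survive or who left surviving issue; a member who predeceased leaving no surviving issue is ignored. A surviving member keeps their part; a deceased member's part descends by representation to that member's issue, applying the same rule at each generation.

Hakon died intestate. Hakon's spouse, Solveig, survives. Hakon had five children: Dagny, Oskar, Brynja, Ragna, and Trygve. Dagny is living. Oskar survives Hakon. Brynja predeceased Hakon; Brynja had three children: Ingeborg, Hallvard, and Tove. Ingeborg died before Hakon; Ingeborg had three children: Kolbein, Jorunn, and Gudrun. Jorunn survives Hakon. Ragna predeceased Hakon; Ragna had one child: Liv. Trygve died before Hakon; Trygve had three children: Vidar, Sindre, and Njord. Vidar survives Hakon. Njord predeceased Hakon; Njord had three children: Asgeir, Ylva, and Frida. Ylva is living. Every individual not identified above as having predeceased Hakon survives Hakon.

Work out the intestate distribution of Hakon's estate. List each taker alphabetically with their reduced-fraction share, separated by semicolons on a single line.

Asgeir 1/75; Dagny 3/25; Frida 1/75; Gudrun 1/75; Hallvard 1/25; Jorunn 1/75; Kolbein 1/75; Liv 3/25; Oskar 3/25; Sindre 1/25; Solveig 2/5; Tove 1/25; Vidar 1/25; Ylva 1/75

Solveig, as surviving spouse, takes 2/5.
The remaining 3/5 passes to Hakon's descendants per stirpes.
The 3/5 is divided into 5 equal shares of 3/25 among Dagny, Oskar, Brynja, Ragna, Trygve.
Dagny is living and takes 3/25.
Oskar is living and takes 3/25.
Brynja predeceased; the 3/25 allotted to Brynja's branch passes to Brynja's issue by representation.
The 3/25 is divided into 3 equal shares of 1/25 among Ingeborg, Hallvard, Tove.
Ingeborg predeceased; the 1/25 allotted to Ingeborg's branch passes to Ingeborg's issue by representation.
The 1/25 is divided into 3 equal shares of 1/75 among Kolbein, Jorunn, Gudrun.
Kolbein is living and takes 1/75.
Jorunn is living and takes 1/75.
Gudrun is living and takes 1/75.
Hallvard is living and takes 1/25.
Tove is living and takes 1/25.
Ragna predeceased; the 3/25 allotted to Ragna's branch passes to Ragna's issue by representation.
Liv is the sole taker at this level and receives the full 3/25.
Trygve predeceased; the 3/25 allotted to Trygve's branch passes to Trygve's issue by representation.
The 3/25 is divided into 3 equal shares of 1/25 among Vidar, Sindre, Njord.
Vidar is living and takes 1/25.
Sindre is living and takes 1/25.
Njord predeceased; the 1/25 allotted to Njord's branch passes to Njord's issue by representation.
The 1/25 is divided into 3 equal shares of 1/75 among Asgeir, Ylva, Frida.
Asgeir is living and takes 1/75.
Ylva is living and takes 1/75.
Frida is living and takes 1/75.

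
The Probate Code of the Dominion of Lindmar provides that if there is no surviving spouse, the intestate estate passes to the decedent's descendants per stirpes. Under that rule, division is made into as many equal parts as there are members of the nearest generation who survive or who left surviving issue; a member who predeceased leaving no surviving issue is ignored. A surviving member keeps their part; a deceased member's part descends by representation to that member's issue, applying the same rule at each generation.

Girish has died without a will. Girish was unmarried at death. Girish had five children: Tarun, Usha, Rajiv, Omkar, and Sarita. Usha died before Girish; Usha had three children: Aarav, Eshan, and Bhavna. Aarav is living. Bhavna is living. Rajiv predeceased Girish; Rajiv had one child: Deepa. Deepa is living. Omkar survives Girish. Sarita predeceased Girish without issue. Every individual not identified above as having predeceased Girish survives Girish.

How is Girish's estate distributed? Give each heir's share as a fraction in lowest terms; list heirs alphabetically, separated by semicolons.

There is no surviving spouse, so the entire estate passes to Girish's descendants per stirpes.
Sarita left no surviving issue, so that branch lapses and is disregarded.
The estate is divided into 4 equal shares of 1/4 among Tarun, Usha, Rajiv, Omkar.
Tarun is living and takes 1/4.
Usha predeceased; the 1/4 allotted to Usha's branch passes to Usha's issue by representation.
The 1/4 is divided into 3 equal shares of 1/12 among Aarav, Eshan, Bhavna.
Aarav is living and takes 1/12.
Eshan is living and takes 1/12.
Bhavna is living and takes 1/12.
Rajiv predeceased; the 1/4 allotted to Rajiv's branch passes to Rajiv's issue by representation.
Deepa is the sole taker at this level and receives the full 1/4.
Omkar is living and takes 1/4.

Aarav 1/12; Bhavna 1/12; Deepa 1/4; Eshan 1/12; Omkar 1/4; Tarun 1/4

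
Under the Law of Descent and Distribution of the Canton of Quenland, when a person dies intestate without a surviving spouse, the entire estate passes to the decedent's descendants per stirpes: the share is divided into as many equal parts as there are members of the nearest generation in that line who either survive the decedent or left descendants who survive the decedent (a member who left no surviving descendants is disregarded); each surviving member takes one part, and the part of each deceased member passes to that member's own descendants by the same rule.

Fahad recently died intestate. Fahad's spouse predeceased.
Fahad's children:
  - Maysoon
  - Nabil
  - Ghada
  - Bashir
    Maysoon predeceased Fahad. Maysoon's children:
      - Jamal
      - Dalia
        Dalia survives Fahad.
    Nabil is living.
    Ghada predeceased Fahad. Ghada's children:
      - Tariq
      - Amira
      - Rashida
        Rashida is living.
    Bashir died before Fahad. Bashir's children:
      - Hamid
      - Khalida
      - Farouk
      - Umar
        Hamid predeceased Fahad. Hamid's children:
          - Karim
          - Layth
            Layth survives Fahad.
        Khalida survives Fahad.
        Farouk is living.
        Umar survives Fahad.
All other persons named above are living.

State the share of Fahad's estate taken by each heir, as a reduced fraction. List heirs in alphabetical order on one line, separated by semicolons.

There is no surviving spouse, so the entire estate passes to Fahad's descendants per stirpes.
The estate is divided into 4 equal shares of 1/4 among Maysoon, Nabil, Ghada, Bashir.
Maysoon predeceased; the 1/4 allotted to Maysoon's branch passes to Maysoon's issue by representation.
The 1/4 is divided into 2 equal shares of 1/8 among Jamal, Dalia.
Jamal is living and takes 1/8.
Dalia is living and takes 1/8.
Nabil is living and takes 1/4.
Ghada predeceased; the 1/4 allotted to Ghada's branch passes to Ghada's issue by representation.
The 1/4 is divided into 3 equal shares of 1/12 among Tariq, Amira, Rashida.
Tariq is living and takes 1/12.
Amira is living and takes 1/12.
Rashida is living and takes 1/12.
Bashir predeceased; the 1/4 allotted to Bashir's branch passes to Bashir's issue by representation.
The 1/4 is divided into 4 equal shares of 1/16 among Hamid, Khalida, Farouk, Umar.
Hamid predeceased; the 1/16 allotted to Hamid's branch passes to Hamid's issue by representation.
The 1/16 is divided into 2 equal shares of 1/32 among Karim, Layth.
Karim is living and takes 1/32.
Layth is living and takes 1/32.
Khalida is living and takes 1/16.
Farouk is living and takes 1/16.
Umar is living and takes 1/16.

Amira 1/12; Dalia 1/8; Farouk 1/16; Jamal 1/8; Karim 1/32; Khalida 1/16; Layth 1/32; Nabil 1/4; Rashida 1/12; Tariq 1/12; Umar 1/16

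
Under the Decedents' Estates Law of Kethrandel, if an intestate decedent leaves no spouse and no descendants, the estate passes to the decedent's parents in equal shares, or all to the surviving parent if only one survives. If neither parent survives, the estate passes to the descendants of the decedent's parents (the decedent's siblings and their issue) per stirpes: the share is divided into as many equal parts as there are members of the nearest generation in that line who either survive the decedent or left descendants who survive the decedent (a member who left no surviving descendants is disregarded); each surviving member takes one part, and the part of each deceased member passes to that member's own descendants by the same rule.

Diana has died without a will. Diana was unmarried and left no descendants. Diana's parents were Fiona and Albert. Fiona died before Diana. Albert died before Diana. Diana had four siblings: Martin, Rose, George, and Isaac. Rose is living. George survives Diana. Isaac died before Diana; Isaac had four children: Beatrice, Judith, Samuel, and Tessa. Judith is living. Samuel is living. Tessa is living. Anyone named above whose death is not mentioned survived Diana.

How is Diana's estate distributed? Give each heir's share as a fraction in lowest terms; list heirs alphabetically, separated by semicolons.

Beatrice 1/16; George 1/4; Judith 1/16; Martin 1/4; Rose 1/4; Samuel 1/16; Tessa 1/16

Neither parent survives and there are no descendants, so the estate passes to Diana's siblings and their issue per stirpes.
The estate is divided into 4 equal shares of 1/4 among Martin, Rose, George, Isaac.
Martin is living and takes 1/4.
Rose is living and takes 1/4.
George is living and takes 1/4.
Isaac predeceased; the 1/4 allotted to Isaac's branch passes to Isaac's issue by representation.
The 1/4 is divided into 4 equal shares of 1/16 among Beatrice, Judith, Samuel, Tessa.
Beatrice is living and takes 1/16.
Judith is living and takes 1/16.
Samuel is living and takes 1/16.
Tessa is living and takes 1/16.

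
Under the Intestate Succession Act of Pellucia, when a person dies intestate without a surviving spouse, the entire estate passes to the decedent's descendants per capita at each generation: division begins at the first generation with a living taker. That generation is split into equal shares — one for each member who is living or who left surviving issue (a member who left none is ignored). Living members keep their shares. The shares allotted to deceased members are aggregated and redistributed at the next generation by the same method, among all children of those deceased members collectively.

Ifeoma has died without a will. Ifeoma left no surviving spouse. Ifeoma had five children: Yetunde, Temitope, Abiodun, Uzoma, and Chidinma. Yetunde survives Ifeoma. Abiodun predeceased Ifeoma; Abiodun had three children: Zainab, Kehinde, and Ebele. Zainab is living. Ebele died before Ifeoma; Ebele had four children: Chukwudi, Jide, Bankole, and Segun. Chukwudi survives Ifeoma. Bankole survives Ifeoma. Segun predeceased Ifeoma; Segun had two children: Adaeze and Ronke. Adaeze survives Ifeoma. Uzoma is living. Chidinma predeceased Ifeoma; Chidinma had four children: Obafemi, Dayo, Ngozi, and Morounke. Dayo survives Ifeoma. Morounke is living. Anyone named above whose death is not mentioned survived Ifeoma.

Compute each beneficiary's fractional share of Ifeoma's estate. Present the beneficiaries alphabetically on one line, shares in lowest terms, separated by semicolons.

Adaeze 1/140; Bankole 1/70; Chukwudi 1/70; Dayo 2/35; Jide 1/70; Kehinde 2/35; Morounke 2/35; Ngozi 2/35; Obafemi 2/35; Ronke 1/140; Temitope 1/5; Uzoma 1/5; Yetunde 1/5; Zainab 2/35

There is no surviving spouse, so the entire estate passes to Ifeoma's descendants per capita at each generation.
At generation 1 (Yetunde, Temitope, Abiodun, Uzoma, Chidinma) there are 5 shares of (1)/5 = 1/5 each.
Living: Yetunde, Temitope, and Uzoma — each takes 1/5.
Deceased: Abiodun and Chidinma. Their combined 2/5 is pooled and carried to generation 2.
At generation 2 (Zainab, Kehinde, Ebele, Obafemi, Dayo, Ngozi, Morounke) there are 7 shares of (2/5)/7 = 2/35 each.
Living: Zainab, Kehinde, Obafemi, Dayo, Ngozi, and Morounke — each takes 2/35.
Deceased: Ebele. That 2/35 share is carried to generation 3.
At generation 3 (Chukwudi, Jide, Bankole, Segun) there are 4 shares of (2/35)/4 = 1/70 each.
Living: Chukwudi, Jide, and Bankole — each takes 1/70.
Deceased: Segun. That 1/70 share is carried to generation 4.
At generation 4 (Adaeze, Ronke) there are 2 shares of (1/70)/2 = 1/140 each.
Living: Adaeze and Ronke — each takes 1/140.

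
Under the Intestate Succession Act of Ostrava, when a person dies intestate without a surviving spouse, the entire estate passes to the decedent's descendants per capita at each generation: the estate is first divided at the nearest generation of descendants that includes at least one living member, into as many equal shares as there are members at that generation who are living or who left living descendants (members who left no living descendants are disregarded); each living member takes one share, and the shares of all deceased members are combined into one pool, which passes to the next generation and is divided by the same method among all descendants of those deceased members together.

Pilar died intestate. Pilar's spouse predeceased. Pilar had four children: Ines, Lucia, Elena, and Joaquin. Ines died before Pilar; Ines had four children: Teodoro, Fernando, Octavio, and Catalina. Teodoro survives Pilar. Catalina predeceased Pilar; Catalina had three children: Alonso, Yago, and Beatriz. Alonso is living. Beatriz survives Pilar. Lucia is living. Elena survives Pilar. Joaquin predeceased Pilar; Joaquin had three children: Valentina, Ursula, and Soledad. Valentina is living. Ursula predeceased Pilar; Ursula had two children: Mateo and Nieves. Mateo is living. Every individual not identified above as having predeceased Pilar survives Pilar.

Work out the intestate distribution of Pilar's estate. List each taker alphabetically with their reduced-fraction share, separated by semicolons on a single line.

Alonso 1/35; Beatriz 1/35; Elena 1/4; Fernando 1/14; Lucia 1/4; Mateo 1/35; Nieves 1/35; Octavio 1/14; Soledad 1/14; Teodoro 1/14; Valentina 1/14; Yago 1/35

There is no surviving spouse, so the entire estate passes to Pilar's descendants per capita at each generation.
At generation 1 (Ines, Lucia, Elena, Joaquin) there are 4 shares of (1)/4 = 1/4 each.
Living: Lucia and Elena — each takes 1/4.
Deceased: Ines and Joaquin. Their combined 1/2 is pooled and carried to generation 2.
At generation 2 (Teodoro, Fernando, Octavio, Catalina, Valentina, Ursula, Soledad) there are 7 shares of (1/2)/7 = 1/14 each.
Living: Teodoro, Fernando, Octavio, Valentina, and Soledad — each takes 1/14.
Deceased: Catalina and Ursula. Their combined 1/7 is pooled and carried to generation 3.
At generation 3 (Alonso, Yago, Beatriz, Mateo, Nieves) there are 5 shares of (1/7)/5 = 1/35 each.
Living: Alonso, Yago, Beatriz, Mateo, and Nieves — each takes 1/35.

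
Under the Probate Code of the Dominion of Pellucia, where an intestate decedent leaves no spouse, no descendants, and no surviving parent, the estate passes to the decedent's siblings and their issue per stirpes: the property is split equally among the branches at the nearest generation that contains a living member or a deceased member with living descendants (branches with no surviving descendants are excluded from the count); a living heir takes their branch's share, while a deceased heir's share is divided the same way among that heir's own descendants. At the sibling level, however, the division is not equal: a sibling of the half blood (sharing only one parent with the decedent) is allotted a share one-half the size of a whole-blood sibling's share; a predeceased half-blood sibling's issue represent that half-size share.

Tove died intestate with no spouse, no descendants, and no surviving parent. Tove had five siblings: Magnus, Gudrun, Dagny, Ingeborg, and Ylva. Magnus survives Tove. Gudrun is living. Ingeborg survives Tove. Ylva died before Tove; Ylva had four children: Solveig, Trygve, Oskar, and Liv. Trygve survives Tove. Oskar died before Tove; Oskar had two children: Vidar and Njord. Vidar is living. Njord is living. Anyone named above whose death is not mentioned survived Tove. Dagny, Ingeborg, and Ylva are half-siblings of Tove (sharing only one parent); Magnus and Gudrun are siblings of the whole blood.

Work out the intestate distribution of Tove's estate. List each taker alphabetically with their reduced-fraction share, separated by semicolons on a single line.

Dagny 1/7; Gudrun 2/7; Ingeborg 1/7; Liv 1/28; Magnus 2/7; Njord 1/56; Solveig 1/28; Trygve 1/28; Vidar 1/56

No spouse, descendants, or parent survives, so the estate passes to Tove's siblings per stirpes.
Half-blood siblings count for one-half the weight of whole-blood siblings at the initial division.
Dividing 1 in proportion to weights (total weight 7/2): Magnus (weight 1) → 2/7; Gudrun (weight 1) → 2/7; Dagny (weight 1/2) → 1/7; Ingeborg (weight 1/2) → 1/7; Ylva (weight 1/2) → 1/7.
Magnus is living and takes 2/7.
Gudrun is living and takes 2/7.
Dagny is living and takes 1/7.
Ingeborg is living and takes 1/7.
Ylva predeceased; the 1/7 allotted to Ylva's branch passes to Ylva's issue by representation.
The 1/7 is divided into 4 equal shares of 1/28 among Solveig, Trygve, Oskar, Liv.
Solveig is living and takes 1/28.
Trygve is living and takes 1/28.
Oskar predeceased; the 1/28 allotted to Oskar's branch passes to Oskar's issue by representation.
The 1/28 is divided into 2 equal shares of 1/56 among Vidar, Njord.
Vidar is living and takes 1/56.
Njord is living and takes 1/56.
Liv is living and takes 1/28.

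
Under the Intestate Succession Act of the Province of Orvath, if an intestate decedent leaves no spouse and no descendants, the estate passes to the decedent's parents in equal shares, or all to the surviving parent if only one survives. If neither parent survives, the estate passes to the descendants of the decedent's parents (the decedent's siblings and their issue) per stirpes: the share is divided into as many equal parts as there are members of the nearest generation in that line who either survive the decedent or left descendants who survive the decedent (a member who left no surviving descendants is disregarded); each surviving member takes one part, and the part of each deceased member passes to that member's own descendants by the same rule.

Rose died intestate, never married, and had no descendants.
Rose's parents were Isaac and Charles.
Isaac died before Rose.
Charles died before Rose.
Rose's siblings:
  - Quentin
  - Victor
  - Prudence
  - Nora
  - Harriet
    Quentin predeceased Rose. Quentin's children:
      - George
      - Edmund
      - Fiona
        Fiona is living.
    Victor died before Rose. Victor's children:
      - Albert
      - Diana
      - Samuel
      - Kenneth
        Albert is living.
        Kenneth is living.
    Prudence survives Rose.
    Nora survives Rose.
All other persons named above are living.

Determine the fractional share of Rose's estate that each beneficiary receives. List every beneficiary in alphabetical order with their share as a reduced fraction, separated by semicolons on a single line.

Albert 1/20; Diana 1/20; Edmund 1/15; Fiona 1/15; George 1/15; Harriet 1/5; Kenneth 1/20; Nora 1/5; Prudence 1/5; Samuel 1/20

Neither parent survives and there are no descendants, so the estate passes to Rose's siblings and their issue per stirpes.
The estate is divided into 5 equal shares of 1/5 among Quentin, Victor, Prudence, Nora, Harriet.
Quentin predeceased; the 1/5 allotted to Quentin's branch passes to Quentin's issue by representation.
The 1/5 is divided into 3 equal shares of 1/15 among George, Edmund, Fiona.
George is living and takes 1/15.
Edmund is living and takes 1/15.
Fiona is living and takes 1/15.
Victor predeceased; the 1/5 allotted to Victor's branch passes to Victor's issue by representation.
The 1/5 is divided into 4 equal shares of 1/20 among Albert, Diana, Samuel, Kenneth.
Albert is living and takes 1/20.
Diana is living and takes 1/20.
Samuel is living and takes 1/20.
Kenneth is living and takes 1/20.
Prudence is living and takes 1/5.
Nora is living and takes 1/5.
Harriet is living and takes 1/5.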